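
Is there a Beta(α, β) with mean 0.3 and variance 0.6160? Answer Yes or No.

No

The Beta variance bound is σ² < μ(1−μ).
Here μ(1−μ) = 0.3×0.7 = 0.21, and 0.6160 ≥ 0.21.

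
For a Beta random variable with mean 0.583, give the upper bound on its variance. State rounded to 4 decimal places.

Var = μ(1−μ)/(α+β+1), which approaches μ(1−μ) as α+β → 0.
So the supremum is μ(1−μ) = 0.583×0.417 = 0.2431.

0.2431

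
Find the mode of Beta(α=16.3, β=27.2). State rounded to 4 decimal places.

0.3687

The density x^(α−1)(1−x)^(β−1) is maximised at (α−1)/(α+β−2) = 15.3/41.5 = 0.3687.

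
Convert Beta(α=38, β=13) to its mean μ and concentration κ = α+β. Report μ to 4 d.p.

μ = 0.7451, κ = 51

κ = α+β = 38+13 = 51; μ = α/κ = 38/51 = 0.7451.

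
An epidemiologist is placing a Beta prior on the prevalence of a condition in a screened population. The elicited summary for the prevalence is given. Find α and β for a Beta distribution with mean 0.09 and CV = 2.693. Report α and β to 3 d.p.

α = 0.035, β = 0.359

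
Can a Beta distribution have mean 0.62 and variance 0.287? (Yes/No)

The Beta variance bound is σ² < μ(1−μ).
Here μ(1−μ) = 0.62×0.38 = 0.2356, and 0.287 ≥ 0.2356.

No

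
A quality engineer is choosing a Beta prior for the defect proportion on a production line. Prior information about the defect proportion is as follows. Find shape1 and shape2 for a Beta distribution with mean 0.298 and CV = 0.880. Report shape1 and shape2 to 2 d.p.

σ = CV·μ = 0.880×0.298 = 0.26224, so σ² = 0.068770.
s+1 = μ(1−μ)/σ² = 0.209196/0.068770 = 3.0420, so s = shape1+shape2 = 2.0420.
shape1 = μs = 0.61, shape2 = (1−μ)s = 1.43.

shape1 = 0.61, shape2 = 1.43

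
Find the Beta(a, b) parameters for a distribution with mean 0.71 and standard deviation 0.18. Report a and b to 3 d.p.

σ² = 0.18² = 0.0324.
With s = a+b, Var = μ(1−μ)/(s+1), so s+1 = (0.71×0.29)/0.0324 = 6.3549 and s = 5.3549.
a = μs = 3.802, b = (1−μ)s = 1.553.

a = 3.802, b = 1.553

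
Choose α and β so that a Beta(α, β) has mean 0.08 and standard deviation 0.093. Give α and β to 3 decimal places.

α = 0.601, β = 6.909

σ² = 0.093² = 0.008649.
With s = α+β, Var = μ(1−μ)/(s+1), so s+1 = (0.08×0.92)/0.008649 = 8.5097 and s = 7.5097.
α = μs = 0.601, β = (1−μ)s = 6.909.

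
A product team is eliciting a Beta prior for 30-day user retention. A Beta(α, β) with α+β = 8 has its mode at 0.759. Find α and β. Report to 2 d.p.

α = 5.55, β = 2.45

Mode = (α−1)/(κ−2) with κ = α+β, so α−1 = 0.759·6 = 4.55.
α = 5.55; β = κ − α = 2.45.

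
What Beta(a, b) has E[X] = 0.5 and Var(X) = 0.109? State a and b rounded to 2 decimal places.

Write ν = a+b; then a = μν and Var = μ(1−μ)/(ν+1).
ν = μ(1−μ)/Var − 1 = 0.25/0.109 − 1 = 1.2936.
a = 0.5·1.2936 = 0.65, b = 0.5·1.2936 = 0.65.

a = 0.65, b = 0.65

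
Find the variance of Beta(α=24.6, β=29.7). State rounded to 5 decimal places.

Var = αβ/[(α+β)²(α+β+1)] = (24.6×29.7)/(54.3²×55.3) = 730.62/163051.497 = 0.00448.

0.00448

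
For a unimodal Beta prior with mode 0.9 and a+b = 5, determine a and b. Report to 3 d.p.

For a,b>1 the mode is (a−1)/(a+b−2), so a = mode·(κ−2)+1 = 0.9×3+1 = 3.700.
And b = (1−mode)·(κ−2)+1 = 0.1×3+1 = 1.300.

a = 3.700, b = 1.300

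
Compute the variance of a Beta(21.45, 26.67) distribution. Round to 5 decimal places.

0.00503

Var = αβ/[(α+β)²(α+β+1)] = (21.45×26.67)/(48.12²×49.12) = 572.0715/113739.049728 = 0.00503.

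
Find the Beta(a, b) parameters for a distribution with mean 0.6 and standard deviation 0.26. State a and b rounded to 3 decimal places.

First σ² = 0.0676. Setting a = μn, b = (1−μ)n with n = a+b,
μ(1−μ)/(n+1) = 0.0676 ⇒ n+1 = 0.24/0.0676 = 3.5503 ⇒ n = 2.5503.
Hence a = 0.6×2.5503 = 1.530, b = 0.4×2.5503 = 1.020.

a = 1.530, b = 1.020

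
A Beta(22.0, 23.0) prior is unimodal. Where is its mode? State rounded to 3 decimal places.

0.488

With α,β > 1, mode = (α−1)/(α+β−2) = 21.0/43.0 = 0.488.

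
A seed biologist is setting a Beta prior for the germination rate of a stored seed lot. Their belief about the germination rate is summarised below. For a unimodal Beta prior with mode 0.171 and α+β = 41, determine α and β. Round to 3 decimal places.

α = 7.669, β = 33.331

Mode = (α−1)/(κ−2) with κ = α+β, so α−1 = 0.171·39 = 6.669.
α = 7.669; β = κ − α = 33.331.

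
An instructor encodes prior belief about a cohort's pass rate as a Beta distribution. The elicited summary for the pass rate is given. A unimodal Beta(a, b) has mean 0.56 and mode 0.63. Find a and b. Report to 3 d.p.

a = 2.080, b = 1.634

Let s = a+b. Mean gives a = μs = 0.56s; mode gives (a−1)/(s−2) = 0.63.
Substituting: 0.56s − 1 = 0.63(s−2) = 0.63s − 1.26, so -0.07s = -0.26 and s = 3.7143.
Then a = 0.56×3.7143 = 2.080 and b = s−a = 1.634.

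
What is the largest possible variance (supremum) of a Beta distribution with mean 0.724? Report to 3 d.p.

Var = μ(1−μ)/(α+β+1), which approaches μ(1−μ) as α+β → 0.
So the supremum is μ(1−μ) = 0.724×0.276 = 0.200.

0.200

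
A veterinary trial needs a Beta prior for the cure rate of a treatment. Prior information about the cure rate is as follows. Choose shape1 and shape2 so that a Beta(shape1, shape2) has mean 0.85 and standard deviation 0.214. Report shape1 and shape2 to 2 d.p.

First σ² = 0.045796. Setting shape1 = μn, shape2 = (1−μ)n with n = shape1+shape2,
μ(1−μ)/(n+1) = 0.045796 ⇒ n+1 = 0.1275/0.045796 = 2.7841 ⇒ n = 1.7841.
Hence shape1 = 0.85×1.7841 = 1.52, shape2 = 0.15×1.7841 = 0.27.

shape1 = 1.52, shape2 = 0.27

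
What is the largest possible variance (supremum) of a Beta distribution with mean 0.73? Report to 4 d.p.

For fixed mean μ the Beta variance is μ(1−μ)/(α+β+1), increasing as α+β decreases.
Its least upper bound (not attained) is μ(1−μ) = 0.73·0.27 = 0.1971.

0.1971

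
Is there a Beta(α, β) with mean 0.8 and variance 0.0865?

Yes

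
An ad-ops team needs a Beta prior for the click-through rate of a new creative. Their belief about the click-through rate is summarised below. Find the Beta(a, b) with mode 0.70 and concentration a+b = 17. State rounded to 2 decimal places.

a = 11.50, b = 5.50

For a,b>1 the mode is (a−1)/(a+b−2), so a = mode·(κ−2)+1 = 0.70×15+1 = 11.50.
And b = (1−mode)·(κ−2)+1 = 0.30×15+1 = 5.50.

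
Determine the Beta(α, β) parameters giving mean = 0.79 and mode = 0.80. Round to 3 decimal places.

With s = α+β: μ = α/s and mode = (α−1)/(s−2). Eliminating α = μs,
μs − 1 = m(s−2) ⇒ s(μ−m) = 1−2m ⇒ s = -0.60/-0.01 = 60.0000.
So α = μs = 47.400, β = (1−μ)s = 12.600.

α = 47.400, β = 12.600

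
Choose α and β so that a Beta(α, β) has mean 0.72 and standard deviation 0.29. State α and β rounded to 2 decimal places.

Variance = 0.29² = 0.0841. The moment-matching identity α+β = μ(1−μ)/Var − 1 gives
α+β = 0.2016/0.0841 − 1 = 1.3971, so α = μ·1.3971 = 1.01 and β = (1−μ)·1.3971 = 0.39.

α = 1.01, β = 0.39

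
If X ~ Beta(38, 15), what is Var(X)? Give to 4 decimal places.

Var = αβ/[(α+β)²(α+β+1)] = (38×15)/(53²×54) = 570/151686 = 0.0038.

0.0038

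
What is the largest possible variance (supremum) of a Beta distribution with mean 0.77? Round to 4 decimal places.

0.1771

Var = μ(1−μ)/(α+β+1), which approaches μ(1−μ) as α+β → 0.
So the supremum is μ(1−μ) = 0.77×0.23 = 0.1771.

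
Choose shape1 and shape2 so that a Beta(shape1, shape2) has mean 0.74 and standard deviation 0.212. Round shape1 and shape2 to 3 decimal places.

Variance = 0.212² = 0.044944. The moment-matching identity shape1+shape2 = μ(1−μ)/Var − 1 gives
shape1+shape2 = 0.1924/0.044944 − 1 = 3.2809, so shape1 = μ·3.2809 = 2.428 and shape2 = (1−μ)·3.2809 = 0.853.

shape1 = 2.428, shape2 = 0.853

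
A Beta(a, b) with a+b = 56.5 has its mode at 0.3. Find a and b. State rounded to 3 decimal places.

a = 17.350, b = 39.150

Since the density peak of Beta(a,b) is at (a−1)/(a+b−2),
a = 1 + 0.3(56.5−2) = 17.350 and b = 56.5 − 17.350 = 39.150.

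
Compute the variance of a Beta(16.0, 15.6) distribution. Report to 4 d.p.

α+β = 31.6 and αβ = 249.60, so Var = αβ/[(α+β)²(α+β+1)] = 249.60/32553.056 = 0.0077.

0.0077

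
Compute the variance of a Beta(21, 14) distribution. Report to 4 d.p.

0.0067

Var = αβ/[(α+β)²(α+β+1)] = (21×14)/(35²×36) = 294/44100 = 0.0067.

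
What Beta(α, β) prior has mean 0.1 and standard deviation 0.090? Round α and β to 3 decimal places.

σ² = 0.090² = 0.008100.
With s = α+β, Var = μ(1−μ)/(s+1), so s+1 = (0.1×0.9)/0.008100 = 11.1111 and s = 10.1111.
α = μs = 1.011, β = (1−μ)s = 9.100.

α = 1.011, β = 9.100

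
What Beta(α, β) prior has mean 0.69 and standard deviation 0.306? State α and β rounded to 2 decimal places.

α = 0.89, β = 0.40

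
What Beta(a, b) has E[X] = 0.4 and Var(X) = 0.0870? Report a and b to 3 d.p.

By moment matching, a+b = μ(1−μ)/σ² − 1 = (0.4·0.6)/0.0870 − 1 = 2.7586 − 1 = 1.7586.
Since a/(a+b) = μ, a = 0.4·1.7586 = 0.703 and b = 0.6·1.7586 = 1.055.

a = 0.703, b = 1.055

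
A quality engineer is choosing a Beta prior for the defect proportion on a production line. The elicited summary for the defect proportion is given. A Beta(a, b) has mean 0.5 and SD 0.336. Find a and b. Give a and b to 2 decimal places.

a = 0.61, b = 0.61

Variance = 0.336² = 0.112896. The moment-matching identity a+b = μ(1−μ)/Var − 1 gives
a+b = 0.25/0.112896 − 1 = 1.2144, so a = μ·1.2144 = 0.61 and b = (1−μ)·1.2144 = 0.61.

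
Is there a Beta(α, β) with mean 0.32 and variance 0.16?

The Beta variance bound is σ² < μ(1−μ).
Here μ(1−μ) = 0.32×0.68 = 0.2176, and 0.16 < 0.2176.

Yes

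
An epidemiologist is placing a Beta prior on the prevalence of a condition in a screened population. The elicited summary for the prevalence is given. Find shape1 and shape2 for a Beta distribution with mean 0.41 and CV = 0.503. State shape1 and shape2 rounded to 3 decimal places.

shape1 = 1.922, shape2 = 2.766

Var = (CV·μ)² = (0.503×0.41)² = 0.042531.
shape1+shape2 = μ(1−μ)/Var − 1 = 0.2419/0.042531 − 1 = 4.6876.
Thus shape1 = 0.41·4.6876 = 1.922 and shape2 = 0.59·4.6876 = 2.766.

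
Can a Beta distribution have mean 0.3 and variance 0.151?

The Beta variance bound is σ² < μ(1−μ).
Here μ(1−μ) = 0.3×0.7 = 0.21, and 0.151 < 0.21.

Yes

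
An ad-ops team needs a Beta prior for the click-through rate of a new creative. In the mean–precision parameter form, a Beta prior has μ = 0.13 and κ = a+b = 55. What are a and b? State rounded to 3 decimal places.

a = 7.150, b = 47.850

a = μκ = 0.13×55 = 7.150 and b = (1−μ)κ = 0.87×55 = 47.850.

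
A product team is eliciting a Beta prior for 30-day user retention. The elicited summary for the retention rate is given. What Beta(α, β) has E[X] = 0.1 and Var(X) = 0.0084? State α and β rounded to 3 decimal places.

α = 0.971, β = 8.743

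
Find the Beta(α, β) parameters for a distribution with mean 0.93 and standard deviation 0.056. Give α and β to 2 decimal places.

σ² = 0.056² = 0.003136.
With s = α+β, Var = μ(1−μ)/(s+1), so s+1 = (0.93×0.07)/0.003136 = 20.7589 and s = 19.7589.
α = μs = 18.38, β = (1−μ)s = 1.38.

α = 18.38, β = 1.38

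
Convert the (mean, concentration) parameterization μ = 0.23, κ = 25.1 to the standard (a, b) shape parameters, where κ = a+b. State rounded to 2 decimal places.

a = 5.77, b = 19.33

Split κ in proportion μ : (1−μ): a = 0.23·25.1 = 5.77, b = 25.1 − 5.77 = 19.33.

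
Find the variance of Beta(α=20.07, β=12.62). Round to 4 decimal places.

0.0070

α+β = 32.69 and αβ = 253.2834, so Var = αβ/[(α+β)²(α+β+1)] = 253.2834/36002.350209 = 0.0070.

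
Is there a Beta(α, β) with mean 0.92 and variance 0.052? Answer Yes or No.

The Beta variance bound is σ² < μ(1−μ).
Here μ(1−μ) = 0.92×0.08 = 0.0736, and 0.052 < 0.0736.

Yes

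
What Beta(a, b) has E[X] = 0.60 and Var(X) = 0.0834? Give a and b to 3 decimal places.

Let s = a+b. The Beta variance is μ(1−μ)/(s+1).
So s+1 = μ(1−μ)/σ² = (0.60×0.40)/0.0834 = 0.2400/0.0834 = 2.8777, giving s = 1.8777.
Then a = μs = 0.60×1.8777 = 1.127 and b = (1−μ)s = 0.40×1.8777 = 0.751.

a = 1.127, b = 0.751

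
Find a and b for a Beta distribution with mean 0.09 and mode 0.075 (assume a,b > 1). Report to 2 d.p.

a = 5.10, b = 51.57

Let s = a+b. Mean gives a = μs = 0.09s; mode gives (a−1)/(s−2) = 0.075.
Substituting: 0.09s − 1 = 0.075(s−2) = 0.075s − 0.150, so 0.015s = 0.850 and s = 56.6667.
Then a = 0.09×56.6667 = 5.10 and b = s−a = 51.57.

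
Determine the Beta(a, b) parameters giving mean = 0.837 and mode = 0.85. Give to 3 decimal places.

a = 45.069, b = 8.777

With s = a+b: μ = a/s and mode = (a−1)/(s−2). Eliminating a = μs,
μs − 1 = m(s−2) ⇒ s(μ−m) = 1−2m ⇒ s = -0.70/-0.013 = 53.8462.
So a = μs = 45.069, b = (1−μ)s = 8.777.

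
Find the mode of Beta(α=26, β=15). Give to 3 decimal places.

The density x^(α−1)(1−x)^(β−1) is maximised at (α−1)/(α+β−2) = 25/39 = 0.641.

0.641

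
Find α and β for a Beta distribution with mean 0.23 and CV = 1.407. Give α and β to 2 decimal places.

σ = CV·μ = 1.407×0.23 = 0.32361, so σ² = 0.104723.
s+1 = μ(1−μ)/σ² = 0.1771/0.104723 = 1.6911, so s = α+β = 0.6911.
α = μs = 0.16, β = (1−μ)s = 0.53.

α = 0.16, β = 0.53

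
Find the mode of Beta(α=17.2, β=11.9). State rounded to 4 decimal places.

0.5978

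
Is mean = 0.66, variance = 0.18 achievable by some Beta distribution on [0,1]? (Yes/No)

A Beta with mean μ has variance μ(1−μ)/(α+β+1) < μ(1−μ).
Here μ(1−μ) = 0.66×0.34 = 0.2244, and 0.18 < 0.2244.

Yes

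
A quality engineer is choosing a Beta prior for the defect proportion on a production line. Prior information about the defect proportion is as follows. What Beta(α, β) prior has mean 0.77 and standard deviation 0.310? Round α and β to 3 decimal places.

α = 0.649, β = 0.194

First σ² = 0.096100. Setting α = μn, β = (1−μ)n with n = α+β,
μ(1−μ)/(n+1) = 0.096100 ⇒ n+1 = 0.1771/0.096100 = 1.8429 ⇒ n = 0.8429.
Hence α = 0.77×0.8429 = 0.649, β = 0.23×0.8429 = 0.194.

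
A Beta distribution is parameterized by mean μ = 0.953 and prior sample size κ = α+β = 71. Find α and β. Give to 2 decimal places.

α = 67.66, β = 3.34

Split κ in proportion μ : (1−μ): α = 0.953·71 = 67.66, β = 71 − 67.66 = 3.34.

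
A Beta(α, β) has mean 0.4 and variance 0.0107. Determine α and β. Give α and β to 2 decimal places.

α = 8.57, β = 12.86

Let s = α+β. The Beta variance is μ(1−μ)/(s+1).
So s+1 = μ(1−μ)/σ² = (0.4×0.6)/0.0107 = 0.24/0.0107 = 22.4299, giving s = 21.4299.
Then α = μs = 0.4×21.4299 = 8.57 and β = (1−μ)s = 0.6×21.4299 = 12.86.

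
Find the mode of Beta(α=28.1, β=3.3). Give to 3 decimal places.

0.922

The density x^(α−1)(1−x)^(β−1) is maximised at (α−1)/(α+β−2) = 27.1/29.4 = 0.922.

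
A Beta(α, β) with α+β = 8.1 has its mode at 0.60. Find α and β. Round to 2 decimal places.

For α,β>1 the mode is (α−1)/(α+β−2), so α = mode·(κ−2)+1 = 0.60×6.1+1 = 4.66.
And β = (1−mode)·(κ−2)+1 = 0.40×6.1+1 = 3.44.

α = 4.66, β = 3.44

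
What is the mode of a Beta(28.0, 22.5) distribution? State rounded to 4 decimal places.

The density x^(α−1)(1−x)^(β−1) is maximised at (α−1)/(α+β−2) = 27.0/48.5 = 0.5567.

0.5567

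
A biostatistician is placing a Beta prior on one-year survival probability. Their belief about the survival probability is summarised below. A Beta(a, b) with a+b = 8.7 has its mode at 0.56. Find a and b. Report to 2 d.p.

a = 4.75, b = 3.95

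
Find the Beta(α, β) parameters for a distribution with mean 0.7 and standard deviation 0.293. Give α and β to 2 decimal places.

α = 1.01, β = 0.43

Variance = 0.293² = 0.085849. The moment-matching identity α+β = μ(1−μ)/Var − 1 gives
α+β = 0.21/0.085849 − 1 = 1.4462, so α = μ·1.4462 = 1.01 and β = (1−μ)·1.4462 = 0.43.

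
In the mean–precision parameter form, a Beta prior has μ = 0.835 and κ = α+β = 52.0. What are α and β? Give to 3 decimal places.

α = 43.420, β = 8.580

α = μκ = 0.835×52.0 = 43.420 and β = (1−μ)κ = 0.165×52.0 = 8.580.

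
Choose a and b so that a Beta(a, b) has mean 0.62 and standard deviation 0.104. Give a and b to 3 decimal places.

σ² = 0.104² = 0.010816.
With s = a+b, Var = μ(1−μ)/(s+1), so s+1 = (0.62×0.38)/0.010816 = 21.7825 and s = 20.7825.
a = μs = 12.885, b = (1−μ)s = 7.897.

a = 12.885, b = 7.897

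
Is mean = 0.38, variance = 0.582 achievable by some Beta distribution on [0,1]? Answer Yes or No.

For any Beta, Var(X) < E[X]·(1−E[X]).
Here μ(1−μ) = 0.38×0.62 = 0.2356, and 0.582 ≥ 0.2356.

No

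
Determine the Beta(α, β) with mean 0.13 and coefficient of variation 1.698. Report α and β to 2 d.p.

σ = CV·μ = 1.698×0.13 = 0.22074, so σ² = 0.048726.
s+1 = μ(1−μ)/σ² = 0.1131/0.048726 = 2.3211, so s = α+β = 1.3211.
α = μs = 0.17, β = (1−μ)s = 1.15.

α = 0.17, β = 1.15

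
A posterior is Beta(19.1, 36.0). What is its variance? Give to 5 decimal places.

0.00404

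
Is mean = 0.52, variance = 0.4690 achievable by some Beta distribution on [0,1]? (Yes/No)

No

For any Beta, Var(X) < E[X]·(1−E[X]).
Here μ(1−μ) = 0.52×0.48 = 0.2496, and 0.4690 ≥ 0.2496.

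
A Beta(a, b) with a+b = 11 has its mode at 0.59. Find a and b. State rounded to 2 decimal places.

a = 6.31, b = 4.69

Mode = (a−1)/(κ−2) with κ = a+b, so a−1 = 0.59·9 = 5.31.
a = 6.31; b = κ − a = 4.69.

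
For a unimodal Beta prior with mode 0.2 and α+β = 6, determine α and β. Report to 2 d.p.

Mode = (α−1)/(κ−2) with κ = α+β, so α−1 = 0.2·4 = 0.80.
α = 1.80; β = κ − α = 4.20.

α = 1.80, β = 4.20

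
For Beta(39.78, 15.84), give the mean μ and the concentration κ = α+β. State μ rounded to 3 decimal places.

μ = 0.715, κ = 55.62

κ = α+β = 39.78+15.84 = 55.62; μ = α/κ = 39.78/55.62 = 0.715.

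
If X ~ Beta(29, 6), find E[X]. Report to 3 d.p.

E[X] = α/(α+β) = 29/35 = 0.829.

0.829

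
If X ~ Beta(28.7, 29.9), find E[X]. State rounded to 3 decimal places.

0.490

E[X] = α/(α+β) = 28.7/58.6 = 0.490.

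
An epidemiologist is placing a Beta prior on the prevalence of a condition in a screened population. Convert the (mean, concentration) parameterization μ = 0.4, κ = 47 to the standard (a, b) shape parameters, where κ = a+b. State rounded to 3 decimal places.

a = 18.800, b = 28.200

a = μκ = 0.4×47 = 18.800 and b = (1−μ)κ = 0.6×47 = 28.200.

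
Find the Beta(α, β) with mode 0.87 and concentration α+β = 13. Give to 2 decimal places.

α = 10.57, β = 2.43

Mode = (α−1)/(κ−2) with κ = α+β, so α−1 = 0.87·11 = 9.57.
α = 10.57; β = κ − α = 2.43.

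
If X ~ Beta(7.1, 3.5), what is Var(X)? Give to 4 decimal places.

μ = 7.1/10.6 = 0.669811; Var = μ(1−μ)/(α+β+1) = 0.2211641/11.6 = 0.0191.

0.0191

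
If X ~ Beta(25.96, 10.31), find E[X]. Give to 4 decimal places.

0.7157

E[X] = α/(α+β) = 25.96/36.27 = 0.7157.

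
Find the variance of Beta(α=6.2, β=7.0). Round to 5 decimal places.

0.01754

Var = αβ/[(α+β)²(α+β+1)] = (6.2×7.0)/(13.2²×14.2) = 43.40/2474.208 = 0.01754.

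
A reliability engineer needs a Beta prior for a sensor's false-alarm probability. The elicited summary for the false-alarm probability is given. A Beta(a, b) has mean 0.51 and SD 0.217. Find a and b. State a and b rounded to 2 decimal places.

a = 2.20, b = 2.11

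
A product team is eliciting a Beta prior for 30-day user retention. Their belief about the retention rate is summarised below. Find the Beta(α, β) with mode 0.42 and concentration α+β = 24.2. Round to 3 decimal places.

α = 10.324, β = 13.876

Since the density peak of Beta(α,β) is at (α−1)/(α+β−2),
α = 1 + 0.42(24.2−2) = 10.324 and β = 24.2 − 10.324 = 13.876.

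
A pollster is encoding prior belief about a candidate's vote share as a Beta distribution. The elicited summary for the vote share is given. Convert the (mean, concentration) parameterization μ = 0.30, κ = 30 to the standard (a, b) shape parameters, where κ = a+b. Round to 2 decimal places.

Split κ in proportion μ : (1−μ): a = 0.30·30 = 9.00, b = 30 − 9.00 = 21.00.

a = 9.00, b = 21.00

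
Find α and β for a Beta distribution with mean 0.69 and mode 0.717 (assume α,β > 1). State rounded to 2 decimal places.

With s = α+β: μ = α/s and mode = (α−1)/(s−2). Eliminating α = μs,
μs − 1 = m(s−2) ⇒ s(μ−m) = 1−2m ⇒ s = -0.434/-0.027 = 16.0741.
So α = μs = 11.09, β = (1−μ)s = 4.98.

α = 11.09, β = 4.98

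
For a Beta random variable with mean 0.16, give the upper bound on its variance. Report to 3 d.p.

For fixed mean μ the Beta variance is μ(1−μ)/(α+β+1), increasing as α+β decreases.
Its least upper bound (not attained) is μ(1−μ) = 0.16·0.84 = 0.134.

0.134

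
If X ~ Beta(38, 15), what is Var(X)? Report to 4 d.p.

0.0038

α+β = 53 and αβ = 570, so Var = αβ/[(α+β)²(α+β+1)] = 570/151686 = 0.0038.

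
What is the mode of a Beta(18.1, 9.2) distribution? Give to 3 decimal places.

With α,β > 1, mode = (α−1)/(α+β−2) = 17.1/25.3 = 0.676.

0.676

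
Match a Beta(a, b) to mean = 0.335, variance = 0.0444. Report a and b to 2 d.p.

a = 1.35, b = 2.67

Write ν = a+b; then a = μν and Var = μ(1−μ)/(ν+1).
ν = μ(1−μ)/Var − 1 = 0.222775/0.0444 − 1 = 4.0175.
a = 0.335·4.0175 = 1.35, b = 0.665·4.0175 = 2.67.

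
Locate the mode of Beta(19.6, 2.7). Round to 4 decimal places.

0.9163

With α,β > 1, mode = (α−1)/(α+β−2) = 18.6/20.3 = 0.9163.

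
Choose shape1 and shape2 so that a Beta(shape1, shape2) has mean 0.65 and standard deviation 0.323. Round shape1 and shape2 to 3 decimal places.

First σ² = 0.104329. Setting shape1 = μn, shape2 = (1−μ)n with n = shape1+shape2,
μ(1−μ)/(n+1) = 0.104329 ⇒ n+1 = 0.2275/0.104329 = 2.1806 ⇒ n = 1.1806.
Hence shape1 = 0.65×1.1806 = 0.767, shape2 = 0.35×1.1806 = 0.413.

shape1 = 0.767, shape2 = 0.413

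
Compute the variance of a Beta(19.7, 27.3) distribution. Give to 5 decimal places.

Var = αβ/[(α+β)²(α+β+1)] = (19.7×27.3)/(47.0²×48.0) = 537.81/106032.000 = 0.00507.

0.00507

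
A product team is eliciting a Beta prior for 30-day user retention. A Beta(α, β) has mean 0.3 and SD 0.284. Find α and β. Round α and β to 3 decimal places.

α = 0.481, β = 1.123

First σ² = 0.080656. Setting α = μn, β = (1−μ)n with n = α+β,
μ(1−μ)/(n+1) = 0.080656 ⇒ n+1 = 0.21/0.080656 = 2.6037 ⇒ n = 1.6037.
Hence α = 0.3×1.6037 = 0.481, β = 0.7×1.6037 = 1.123.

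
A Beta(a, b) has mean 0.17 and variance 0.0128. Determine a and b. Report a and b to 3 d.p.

a = 1.704, b = 8.319

By moment matching, a+b = μ(1−μ)/σ² − 1 = (0.17·0.83)/0.0128 − 1 = 11.0234 − 1 = 10.0234.
Since a/(a+b) = μ, a = 0.17·10.0234 = 1.704 and b = 0.83·10.0234 = 8.319.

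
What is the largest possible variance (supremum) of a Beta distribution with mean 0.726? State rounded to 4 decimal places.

For fixed mean μ the Beta variance is μ(1−μ)/(α+β+1), increasing as α+β decreases.
Its least upper bound (not attained) is μ(1−μ) = 0.726·0.274 = 0.1989.

0.1989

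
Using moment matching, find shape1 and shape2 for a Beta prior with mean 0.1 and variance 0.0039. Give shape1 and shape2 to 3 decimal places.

By moment matching, shape1+shape2 = μ(1−μ)/σ² − 1 = (0.1·0.9)/0.0039 − 1 = 23.0769 − 1 = 22.0769.
Since shape1/(shape1+shape2) = μ, shape1 = 0.1·22.0769 = 2.208 and shape2 = 0.9·22.0769 = 19.869.

shape1 = 2.208, shape2 = 19.869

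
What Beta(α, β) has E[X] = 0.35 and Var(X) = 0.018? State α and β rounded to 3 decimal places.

Write ν = α+β; then α = μν and Var = μ(1−μ)/(ν+1).
ν = μ(1−μ)/Var − 1 = 0.2275/0.018 − 1 = 11.6389.
α = 0.35·11.6389 = 4.074, β = 0.65·11.6389 = 7.565.

α = 4.074, β = 7.565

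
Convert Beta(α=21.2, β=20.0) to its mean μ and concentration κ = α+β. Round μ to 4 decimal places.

μ = 0.5146, κ = 41.2

κ = α+β = 21.2+20.0 = 41.2; μ = α/κ = 21.2/41.2 = 0.5146.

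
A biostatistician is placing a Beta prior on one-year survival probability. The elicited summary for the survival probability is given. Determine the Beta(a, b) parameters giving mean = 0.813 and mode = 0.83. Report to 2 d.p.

a = 31.56, b = 7.26

With s = a+b: μ = a/s and mode = (a−1)/(s−2). Eliminating a = μs,
μs − 1 = m(s−2) ⇒ s(μ−m) = 1−2m ⇒ s = -0.66/-0.017 = 38.8235.
So a = μs = 31.56, b = (1−μ)s = 7.26.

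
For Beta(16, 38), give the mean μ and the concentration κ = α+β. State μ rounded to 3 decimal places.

κ = α+β = 16+38 = 54; μ = α/κ = 16/54 = 0.296.

μ = 0.296, κ = 54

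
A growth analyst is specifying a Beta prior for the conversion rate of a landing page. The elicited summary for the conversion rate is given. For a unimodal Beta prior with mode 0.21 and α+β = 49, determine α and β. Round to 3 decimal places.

α = 10.870, β = 38.130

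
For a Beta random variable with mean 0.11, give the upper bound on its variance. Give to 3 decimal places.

0.098

For fixed mean μ the Beta variance is μ(1−μ)/(α+β+1), increasing as α+β decreases.
Its least upper bound (not attained) is μ(1−μ) = 0.11·0.89 = 0.098.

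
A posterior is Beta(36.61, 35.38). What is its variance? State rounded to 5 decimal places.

Var = αβ/[(α+β)²(α+β+1)] = (36.61×35.38)/(71.99²×72.99) = 1295.2618/378275.061699 = 0.00342.

0.00342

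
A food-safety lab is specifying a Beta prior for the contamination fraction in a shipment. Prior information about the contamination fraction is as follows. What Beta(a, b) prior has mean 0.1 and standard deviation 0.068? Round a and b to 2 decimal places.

a = 1.85, b = 16.62

σ² = 0.068² = 0.004624.
With s = a+b, Var = μ(1−μ)/(s+1), so s+1 = (0.1×0.9)/0.004624 = 19.4637 and s = 18.4637.
a = μs = 1.85, b = (1−μ)s = 16.62.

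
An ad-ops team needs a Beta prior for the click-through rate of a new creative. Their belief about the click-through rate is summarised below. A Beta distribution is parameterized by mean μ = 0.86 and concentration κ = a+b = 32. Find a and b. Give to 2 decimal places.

a = μκ = 0.86×32 = 27.52 and b = (1−μ)κ = 0.14×32 = 4.48.

a = 27.52, b = 4.48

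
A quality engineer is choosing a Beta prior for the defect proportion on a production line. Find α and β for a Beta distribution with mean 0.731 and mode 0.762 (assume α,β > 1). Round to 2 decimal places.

With s = α+β: μ = α/s and mode = (α−1)/(s−2). Eliminating α = μs,
μs − 1 = m(s−2) ⇒ s(μ−m) = 1−2m ⇒ s = -0.524/-0.031 = 16.9032.
So α = μs = 12.36, β = (1−μ)s = 4.55.

α = 12.36, β = 4.55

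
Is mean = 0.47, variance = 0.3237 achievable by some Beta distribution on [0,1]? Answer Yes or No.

For any Beta, Var(X) < E[X]·(1−E[X]).
Here μ(1−μ) = 0.47×0.53 = 0.2491, and 0.3237 ≥ 0.2491.

No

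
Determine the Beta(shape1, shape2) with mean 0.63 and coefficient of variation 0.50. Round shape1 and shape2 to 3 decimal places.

σ = CV·μ = 0.50×0.63 = 0.31500, so σ² = 0.099225.
s+1 = μ(1−μ)/σ² = 0.2331/0.099225 = 2.3492, so s = shape1+shape2 = 1.3492.
shape1 = μs = 0.850, shape2 = (1−μ)s = 0.499.

shape1 = 0.850, shape2 = 0.499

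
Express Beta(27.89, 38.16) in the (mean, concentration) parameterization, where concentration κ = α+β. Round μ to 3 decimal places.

μ = 0.422, κ = 66.05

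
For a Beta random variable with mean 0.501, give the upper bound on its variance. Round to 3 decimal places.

0.250

Var = μ(1−μ)/(α+β+1), which approaches μ(1−μ) as α+β → 0.
So the supremum is μ(1−μ) = 0.501×0.499 = 0.250.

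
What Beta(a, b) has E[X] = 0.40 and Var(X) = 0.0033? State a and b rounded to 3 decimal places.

a = 28.691, b = 43.036

Let s = a+b. The Beta variance is μ(1−μ)/(s+1).
So s+1 = μ(1−μ)/σ² = (0.40×0.60)/0.0033 = 0.2400/0.0033 = 72.7273, giving s = 71.7273.
Then a = μs = 0.40×71.7273 = 28.691 and b = (1−μ)s = 0.60×71.7273 = 43.036.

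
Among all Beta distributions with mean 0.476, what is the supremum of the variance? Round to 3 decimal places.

0.249

Var = μ(1−μ)/(α+β+1), which approaches μ(1−μ) as α+β → 0.
So the supremum is μ(1−μ) = 0.476×0.524 = 0.249.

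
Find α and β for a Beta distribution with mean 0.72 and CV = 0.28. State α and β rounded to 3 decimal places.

α = 2.851, β = 1.109

σ = CV·μ = 0.28×0.72 = 0.20160, so σ² = 0.040643.
s+1 = μ(1−μ)/σ² = 0.2016/0.040643 = 4.9603, so s = α+β = 3.9603.
α = μs = 2.851, β = (1−μ)s = 1.109.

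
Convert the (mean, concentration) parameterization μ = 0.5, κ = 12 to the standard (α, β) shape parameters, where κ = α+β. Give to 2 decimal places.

Split κ in proportion μ : (1−μ): α = 0.5·12 = 6.00, β = 12 − 6.00 = 6.00.

α = 6.00, β = 6.00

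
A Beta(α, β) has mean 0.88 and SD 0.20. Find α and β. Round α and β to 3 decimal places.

First σ² = 0.0400. Setting α = μn, β = (1−μ)n with n = α+β,
μ(1−μ)/(n+1) = 0.0400 ⇒ n+1 = 0.1056/0.0400 = 2.6400 ⇒ n = 1.6400.
Hence α = 0.88×1.6400 = 1.443, β = 0.12×1.6400 = 0.197.

α = 1.443, β = 0.197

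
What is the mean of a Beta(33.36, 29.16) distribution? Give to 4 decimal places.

0.5336

The Beta mean is α/(α+β) = 33.36/(33.36+29.16) = 0.5336.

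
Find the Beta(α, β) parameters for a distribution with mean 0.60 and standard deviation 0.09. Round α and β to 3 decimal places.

α = 17.178, β = 11.452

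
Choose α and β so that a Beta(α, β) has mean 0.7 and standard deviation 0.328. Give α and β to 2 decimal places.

α = 0.67, β = 0.29

First σ² = 0.107584. Setting α = μn, β = (1−μ)n with n = α+β,
μ(1−μ)/(n+1) = 0.107584 ⇒ n+1 = 0.21/0.107584 = 1.9520 ⇒ n = 0.9520.
Hence α = 0.7×0.9520 = 0.67, β = 0.3×0.9520 = 0.29.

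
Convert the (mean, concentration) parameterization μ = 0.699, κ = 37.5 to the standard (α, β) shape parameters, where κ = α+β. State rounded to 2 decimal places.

α = 26.21, β = 11.29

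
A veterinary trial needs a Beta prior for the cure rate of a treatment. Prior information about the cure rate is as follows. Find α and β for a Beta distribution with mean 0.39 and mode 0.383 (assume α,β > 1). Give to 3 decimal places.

α = 13.037, β = 20.391

With s = α+β: μ = α/s and mode = (α−1)/(s−2). Eliminating α = μs,
μs − 1 = m(s−2) ⇒ s(μ−m) = 1−2m ⇒ s = 0.234/0.007 = 33.4286.
So α = μs = 13.037, β = (1−μ)s = 20.391.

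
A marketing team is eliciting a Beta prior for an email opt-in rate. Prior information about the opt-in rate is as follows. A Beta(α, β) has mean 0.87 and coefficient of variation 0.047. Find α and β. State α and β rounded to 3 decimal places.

α = 57.980, β = 8.664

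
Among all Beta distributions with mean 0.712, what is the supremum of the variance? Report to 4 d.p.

For fixed mean μ the Beta variance is μ(1−μ)/(α+β+1), increasing as α+β decreases.
Its least upper bound (not attained) is μ(1−μ) = 0.712·0.288 = 0.2051.

0.2051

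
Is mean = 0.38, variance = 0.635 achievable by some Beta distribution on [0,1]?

No

The Beta variance bound is σ² < μ(1−μ).
Here μ(1−μ) = 0.38×0.62 = 0.2356, and 0.635 ≥ 0.2356.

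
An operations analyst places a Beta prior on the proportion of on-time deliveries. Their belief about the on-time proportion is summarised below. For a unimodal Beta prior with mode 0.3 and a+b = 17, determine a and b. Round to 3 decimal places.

a = 5.500, b = 11.500

For a,b>1 the mode is (a−1)/(a+b−2), so a = mode·(κ−2)+1 = 0.3×15+1 = 5.500.
And b = (1−mode)·(κ−2)+1 = 0.7×15+1 = 11.500.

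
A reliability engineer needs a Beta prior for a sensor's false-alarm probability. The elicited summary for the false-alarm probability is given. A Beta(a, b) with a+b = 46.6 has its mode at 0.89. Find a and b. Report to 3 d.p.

Since the density peak of Beta(a,b) is at (a−1)/(a+b−2),
a = 1 + 0.89(46.6−2) = 40.694 and b = 46.6 − 40.694 = 5.906.

a = 40.694, b = 5.906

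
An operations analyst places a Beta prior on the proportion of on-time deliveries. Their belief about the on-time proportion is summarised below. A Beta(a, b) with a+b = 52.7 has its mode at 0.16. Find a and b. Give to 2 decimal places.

For a,b>1 the mode is (a−1)/(a+b−2), so a = mode·(κ−2)+1 = 0.16×50.7+1 = 9.11.
And b = (1−mode)·(κ−2)+1 = 0.84×50.7+1 = 43.59.

a = 9.11, b = 43.59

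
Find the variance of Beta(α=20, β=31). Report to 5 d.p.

0.00458

Var = αβ/[(α+β)²(α+β+1)] = (20×31)/(51²×52) = 620/135252 = 0.00458.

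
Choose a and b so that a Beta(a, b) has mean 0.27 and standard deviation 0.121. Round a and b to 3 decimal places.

a = 3.365, b = 9.097

σ² = 0.121² = 0.014641.
With s = a+b, Var = μ(1−μ)/(s+1), so s+1 = (0.27×0.73)/0.014641 = 13.4622 and s = 12.4622.
a = μs = 3.365, b = (1−μ)s = 9.097.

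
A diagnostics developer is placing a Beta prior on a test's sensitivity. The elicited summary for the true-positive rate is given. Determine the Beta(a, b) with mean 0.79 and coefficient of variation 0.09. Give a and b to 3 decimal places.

a = 25.136, b = 6.682

σ = CV·μ = 0.09×0.79 = 0.07110, so σ² = 0.005055.
s+1 = μ(1−μ)/σ² = 0.1659/0.005055 = 32.8176, so s = a+b = 31.8176.
a = μs = 25.136, b = (1−μ)s = 6.682.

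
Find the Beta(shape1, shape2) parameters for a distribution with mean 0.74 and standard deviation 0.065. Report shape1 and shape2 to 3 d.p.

shape1 = 32.958, shape2 = 11.580

First σ² = 0.004225. Setting shape1 = μn, shape2 = (1−μ)n with n = shape1+shape2,
μ(1−μ)/(n+1) = 0.004225 ⇒ n+1 = 0.1924/0.004225 = 45.5385 ⇒ n = 44.5385.
Hence shape1 = 0.74×44.5385 = 32.958, shape2 = 0.26×44.5385 = 11.580.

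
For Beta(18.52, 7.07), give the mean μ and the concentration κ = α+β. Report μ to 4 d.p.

μ = 0.7237, κ = 25.59

κ = α+β = 18.52+7.07 = 25.59; μ = α/κ = 18.52/25.59 = 0.7237.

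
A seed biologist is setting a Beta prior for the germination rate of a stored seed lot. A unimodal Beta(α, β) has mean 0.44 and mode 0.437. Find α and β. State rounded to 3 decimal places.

α = 18.480, β = 23.520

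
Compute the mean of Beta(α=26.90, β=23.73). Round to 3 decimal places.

0.531

E[X] = α/(α+β) = 26.90/50.63 = 0.531.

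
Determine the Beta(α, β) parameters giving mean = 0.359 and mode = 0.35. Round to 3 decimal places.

Let s = α+β. Mean gives α = μs = 0.359s; mode gives (α−1)/(s−2) = 0.35.
Substituting: 0.359s − 1 = 0.35(s−2) = 0.35s − 0.70, so 0.009s = 0.30 and s = 33.3333.
Then α = 0.359×33.3333 = 11.967 and β = s−α = 21.367.

α = 11.967, β = 21.367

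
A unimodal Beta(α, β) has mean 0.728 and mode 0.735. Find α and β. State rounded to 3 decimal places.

α = 48.880, β = 18.263

With s = α+β: μ = α/s and mode = (α−1)/(s−2). Eliminating α = μs,
μs − 1 = m(s−2) ⇒ s(μ−m) = 1−2m ⇒ s = -0.470/-0.007 = 67.1429.
So α = μs = 48.880, β = (1−μ)s = 18.263.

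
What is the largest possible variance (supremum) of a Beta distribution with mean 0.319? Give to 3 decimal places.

0.217

Var = μ(1−μ)/(α+β+1), which approaches μ(1−μ) as α+β → 0.
So the supremum is μ(1−μ) = 0.319×0.681 = 0.217.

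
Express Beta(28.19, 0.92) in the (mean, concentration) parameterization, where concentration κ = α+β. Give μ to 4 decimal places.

κ = α+β = 28.19+0.92 = 29.11; μ = α/κ = 28.19/29.11 = 0.9684.

μ = 0.9684, κ = 29.11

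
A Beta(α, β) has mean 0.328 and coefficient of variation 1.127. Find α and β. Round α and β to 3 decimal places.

α = 0.201, β = 0.412

Var = (CV·μ)² = (1.127×0.328)² = 0.136646.
α+β = μ(1−μ)/Var − 1 = 0.220416/0.136646 − 1 = 0.6130.
Thus α = 0.328·0.6130 = 0.201 and β = 0.672·0.6130 = 0.412.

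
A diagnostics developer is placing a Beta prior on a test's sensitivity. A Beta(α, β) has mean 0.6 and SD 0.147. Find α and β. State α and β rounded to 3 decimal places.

σ² = 0.147² = 0.021609.
With s = α+β, Var = μ(1−μ)/(s+1), so s+1 = (0.6×0.4)/0.021609 = 11.1065 and s = 10.1065.
α = μs = 6.064, β = (1−μ)s = 4.043.

α = 6.064, β = 4.043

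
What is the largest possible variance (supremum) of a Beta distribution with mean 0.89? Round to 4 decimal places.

0.0979

For fixed mean μ the Beta variance is μ(1−μ)/(α+β+1), increasing as α+β decreases.
Its least upper bound (not attained) is μ(1−μ) = 0.89·0.11 = 0.0979.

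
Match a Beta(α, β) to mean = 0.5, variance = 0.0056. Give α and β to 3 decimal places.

By moment matching, α+β = μ(1−μ)/σ² − 1 = (0.5·0.5)/0.0056 − 1 = 44.6429 − 1 = 43.6429.
Since α/(α+β) = μ, α = 0.5·43.6429 = 21.821 and β = 0.5·43.6429 = 21.821.

α = 21.821, β = 21.821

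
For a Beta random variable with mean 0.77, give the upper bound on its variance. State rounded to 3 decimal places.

0.177

Var = μ(1−μ)/(α+β+1), which approaches μ(1−μ) as α+β → 0.
So the supremum is μ(1−μ) = 0.77×0.23 = 0.177.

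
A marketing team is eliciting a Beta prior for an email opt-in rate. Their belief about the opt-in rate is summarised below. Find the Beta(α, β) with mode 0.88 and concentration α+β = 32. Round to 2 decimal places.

Mode = (α−1)/(κ−2) with κ = α+β, so α−1 = 0.88·30 = 26.40.
α = 27.40; β = κ − α = 4.60.

α = 27.40, β = 4.60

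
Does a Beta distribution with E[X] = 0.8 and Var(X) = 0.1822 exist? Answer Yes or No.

For any Beta, Var(X) < E[X]·(1−E[X]).
Here μ(1−μ) = 0.8×0.2 = 0.16, and 0.1822 ≥ 0.16.

No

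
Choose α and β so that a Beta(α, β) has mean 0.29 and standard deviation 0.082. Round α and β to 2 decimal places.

α = 8.59, β = 21.03

First σ² = 0.006724. Setting α = μn, β = (1−μ)n with n = α+β,
μ(1−μ)/(n+1) = 0.006724 ⇒ n+1 = 0.2059/0.006724 = 30.6217 ⇒ n = 29.6217.
Hence α = 0.29×29.6217 = 8.59, β = 0.71×29.6217 = 21.03.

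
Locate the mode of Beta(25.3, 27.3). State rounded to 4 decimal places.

0.4802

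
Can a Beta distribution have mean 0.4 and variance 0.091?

Yes

For any Beta, Var(X) < E[X]·(1−E[X]).
Here μ(1−μ) = 0.4×0.6 = 0.24, and 0.091 < 0.24.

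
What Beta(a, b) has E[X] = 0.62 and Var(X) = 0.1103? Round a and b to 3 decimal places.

a = 0.704, b = 0.432

Let s = a+b. The Beta variance is μ(1−μ)/(s+1).
So s+1 = μ(1−μ)/σ² = (0.62×0.38)/0.1103 = 0.2356/0.1103 = 2.1360, giving s = 1.1360.
Then a = μs = 0.62×1.1360 = 0.704 and b = (1−μ)s = 0.38×1.1360 = 0.432.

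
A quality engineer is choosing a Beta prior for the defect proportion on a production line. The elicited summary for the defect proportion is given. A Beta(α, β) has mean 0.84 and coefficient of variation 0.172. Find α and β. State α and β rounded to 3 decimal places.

Var = (CV·μ)² = (0.172×0.84)² = 0.020874.
α+β = μ(1−μ)/Var − 1 = 0.1344/0.020874 − 1 = 5.4385.
Thus α = 0.84·5.4385 = 4.568 and β = 0.16·5.4385 = 0.870.

α = 4.568, β = 0.870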